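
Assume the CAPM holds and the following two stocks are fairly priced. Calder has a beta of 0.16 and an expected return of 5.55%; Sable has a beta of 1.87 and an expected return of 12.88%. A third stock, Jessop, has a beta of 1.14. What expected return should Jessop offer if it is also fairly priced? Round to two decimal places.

MRP (SML slope) = (12.88% − 5.55%) / (1.87 − 0.16) = 7.33% / 1.71 = 4.2865%
R_f (intercept) = 5.55% − 0.16 × 4.2865% = 4.8642%
E(R_Jessop) = R_f + β × MRP = 4.8642% + 1.14 × 4.2865% = 9.75%

9.75%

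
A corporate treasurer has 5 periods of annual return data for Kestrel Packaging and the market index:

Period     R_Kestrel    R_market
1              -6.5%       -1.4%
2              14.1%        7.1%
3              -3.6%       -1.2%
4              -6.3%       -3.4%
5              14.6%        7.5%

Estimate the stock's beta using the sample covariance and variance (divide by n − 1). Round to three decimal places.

2.090

Mean R_i = (-6.5 + 14.1 − 3.6 − 6.3 + 14.6) / 5 = 2.4600%
Mean R_m = (-1.4 + 7.1 − 1.2 − 3.4 + 7.5) / 5 = 1.7200%
Σ(R_i − R̄_i)(R_m − R̄_m) = 223.2940  ⇒  Cov = 223.2940 / 4 = 55.8235
Σ(R_m − R̄_m)² = 106.8280  ⇒  Var(R_m) = 106.8280 / 4 = 26.7070
β = Cov / Var(R_m) = 55.8235 / 26.7070 = 2.0902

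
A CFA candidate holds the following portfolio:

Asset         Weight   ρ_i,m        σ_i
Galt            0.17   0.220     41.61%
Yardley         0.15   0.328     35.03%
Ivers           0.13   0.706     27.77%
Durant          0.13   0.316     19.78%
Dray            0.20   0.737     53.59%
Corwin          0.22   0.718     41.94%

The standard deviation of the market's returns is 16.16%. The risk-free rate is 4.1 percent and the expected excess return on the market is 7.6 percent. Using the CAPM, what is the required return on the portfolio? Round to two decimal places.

β_Galt = 0.220 × 41.61% / 16.16% = 0.5665
β_Yardley = 0.328 × 35.03% / 16.16% = 0.7110
β_Ivers = 0.706 × 27.77% / 16.16% = 1.2132
β_Durant = 0.316 × 19.78% / 16.16% = 0.3868
β_Dray = 0.737 × 53.59% / 16.16% = 2.4440
β_Corwin = 0.718 × 41.94% / 16.16% = 1.8634
β_P = Σ w_i β_i = 0.17×0.5665 + 0.15×0.7110 + 0.13×1.2132 + 0.13×0.3868 + 0.20×2.4440 + 0.22×1.8634 = 1.3097
E(R_P) = R_f + β_P × MRP = 4.1% + 1.3097 × 7.6% = 14.05%

14.05%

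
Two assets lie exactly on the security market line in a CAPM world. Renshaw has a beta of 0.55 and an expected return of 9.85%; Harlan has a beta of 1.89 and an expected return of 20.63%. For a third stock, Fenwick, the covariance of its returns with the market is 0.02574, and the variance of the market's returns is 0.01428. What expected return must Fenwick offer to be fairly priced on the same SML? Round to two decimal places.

MRP = (20.63% − 9.85%) / (1.89 − 0.55) = 8.0448%
R_f = 9.85% − 0.55 × 8.0448% = 5.4254%
β_Fenwick = Cov / Var(R_m) = 0.02574 / 0.01428 = 1.8025
E(R_Fenwick) = R_f + β × MRP = 5.4254% + 1.8025 × 8.0448% = 19.93%

19.93%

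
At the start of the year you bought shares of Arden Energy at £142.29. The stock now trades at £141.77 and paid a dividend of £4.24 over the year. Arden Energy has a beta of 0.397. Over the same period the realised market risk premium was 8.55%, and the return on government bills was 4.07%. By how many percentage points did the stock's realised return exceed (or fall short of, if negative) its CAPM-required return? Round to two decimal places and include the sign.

-4.85%

Realised HPR = (P1 + D1 − P0) / P0 = (141.77 + 4.24 − 142.29) / 142.29 = 3.72 / 142.29 = 2.6144%
CAPM required = R_f + β·MRP = 4.07% + 0.397 × 8.55% = 7.46435%
α = realised − required = 2.6144% − 7.46435% = -4.85%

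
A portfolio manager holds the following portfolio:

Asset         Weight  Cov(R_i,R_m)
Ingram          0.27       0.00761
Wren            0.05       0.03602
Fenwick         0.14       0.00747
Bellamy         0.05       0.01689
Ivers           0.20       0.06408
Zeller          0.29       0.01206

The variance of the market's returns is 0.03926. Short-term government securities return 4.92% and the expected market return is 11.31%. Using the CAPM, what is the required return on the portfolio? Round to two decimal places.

β_Ingram = 0.00761 / 0.03926 = 0.1938
β_Wren = 0.03602 / 0.03926 = 0.9175
β_Fenwick = 0.00747 / 0.03926 = 0.1903
β_Bellamy = 0.01689 / 0.03926 = 0.4302
β_Ivers = 0.06408 / 0.03926 = 1.6322
β_Zeller = 0.01206 / 0.03926 = 0.3072
β_P = Σ w_i β_i = 0.27×0.1938 + 0.05×0.9175 + 0.14×0.1903 + 0.05×0.4302 + 0.20×1.6322 + 0.29×0.3072 = 0.5619
MRP = 11.31% − 4.92% = 6.39%
E(R_P) = R_f + β_P × MRP = 4.92% + 0.5619 × 6.39% = 8.51%

8.51%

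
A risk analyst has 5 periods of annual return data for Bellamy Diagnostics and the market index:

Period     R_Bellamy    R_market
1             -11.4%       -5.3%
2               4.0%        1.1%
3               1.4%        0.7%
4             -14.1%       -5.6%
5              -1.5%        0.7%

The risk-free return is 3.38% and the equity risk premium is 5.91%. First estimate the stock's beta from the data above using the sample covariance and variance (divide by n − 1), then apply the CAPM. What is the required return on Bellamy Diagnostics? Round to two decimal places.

16.74%

Mean R_i = (-11.4 + 4.0 + 1.4 − 14.1 − 1.5) / 5 = -4.3200%
Mean R_m = (-5.3 + 1.1 + 0.7 − 5.6 + 0.7) / 5 = -1.6800%
Σ(R_i − R̄_i)(R_m − R̄_m) = 107.4220  ⇒  Cov = 107.4220 / 4 = 26.8555
Σ(R_m − R̄_m)² = 47.5280  ⇒  Var(R_m) = 47.5280 / 4 = 11.8820
β = Cov / Var(R_m) = 26.8555 / 11.8820 = 2.2602
E(R) = R_f + β × MRP = 3.38% + 2.2602 × 5.91% = 16.74%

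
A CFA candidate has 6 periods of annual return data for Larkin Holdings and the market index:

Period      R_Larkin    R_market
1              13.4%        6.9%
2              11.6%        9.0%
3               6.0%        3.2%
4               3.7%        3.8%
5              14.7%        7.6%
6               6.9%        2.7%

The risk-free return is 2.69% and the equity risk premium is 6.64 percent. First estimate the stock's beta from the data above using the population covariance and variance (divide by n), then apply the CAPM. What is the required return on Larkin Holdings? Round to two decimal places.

12.07%

Mean R_i = (13.4 + 11.6 + 6.0 + 3.7 + 14.7 + 6.9) / 6 = 9.3833%
Mean R_m = (6.9 + 9.0 + 3.2 + 3.8 + 7.6 + 2.7) / 6 = 5.5333%
Σ(R_i − R̄_i)(R_m − R̄_m) = 48.9433  ⇒  Cov = 48.9433 / 6 = 8.1572
Σ(R_m − R̄_m)² = 34.6333  ⇒  Var(R_m) = 34.6333 / 6 = 5.7722
β = Cov / Var(R_m) = 8.1572 / 5.7722 = 1.4132
E(R) = R_f + β × MRP = 2.69% + 1.4132 × 6.64% = 12.07%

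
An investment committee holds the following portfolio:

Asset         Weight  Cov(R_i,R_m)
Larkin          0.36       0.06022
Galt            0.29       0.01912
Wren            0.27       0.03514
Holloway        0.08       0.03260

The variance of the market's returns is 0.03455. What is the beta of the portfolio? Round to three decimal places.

1.138

β_Larkin = 0.06022 / 0.03455 = 1.7430
β_Galt = 0.01912 / 0.03455 = 0.5534
β_Wren = 0.03514 / 0.03455 = 1.0171
β_Holloway = 0.03260 / 0.03455 = 0.9436
β_P = Σ w_i β_i = 0.36×1.7430 + 0.29×0.5534 + 0.27×1.0171 + 0.08×0.9436 = 1.1381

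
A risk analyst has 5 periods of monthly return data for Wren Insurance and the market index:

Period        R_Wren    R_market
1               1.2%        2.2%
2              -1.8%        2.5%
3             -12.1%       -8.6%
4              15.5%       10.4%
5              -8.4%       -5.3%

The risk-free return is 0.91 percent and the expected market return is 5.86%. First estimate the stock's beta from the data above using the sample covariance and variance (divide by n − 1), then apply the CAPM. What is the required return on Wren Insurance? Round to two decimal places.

Mean R_i = (1.2 − 1.8 − 12.1 + 15.5 − 8.4) / 5 = -1.1200%
Mean R_m = (2.2 + 2.5 − 8.6 + 10.4 − 5.3) / 5 = 0.2400%
Σ(R_i − R̄_i)(R_m − R̄_m) = 309.2640  ⇒  Cov = 309.2640 / 4 = 77.3160
Σ(R_m − R̄_m)² = 221.0120  ⇒  Var(R_m) = 221.0120 / 4 = 55.2530
β = Cov / Var(R_m) = 77.3160 / 55.2530 = 1.3993
MRP = 5.86% − 0.91% = 4.95%
E(R) = R_f + β × MRP = 0.91% + 1.3993 × 4.95% = 7.84%

7.84%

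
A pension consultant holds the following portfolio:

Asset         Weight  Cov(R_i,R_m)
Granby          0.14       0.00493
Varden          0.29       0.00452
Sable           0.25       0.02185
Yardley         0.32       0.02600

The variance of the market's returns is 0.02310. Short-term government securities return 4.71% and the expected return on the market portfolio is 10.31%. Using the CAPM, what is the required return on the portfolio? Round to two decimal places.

β_Granby = 0.00493 / 0.02310 = 0.2134
β_Varden = 0.00452 / 0.02310 = 0.1957
β_Sable = 0.02185 / 0.02310 = 0.9459
β_Yardley = 0.02600 / 0.02310 = 1.1255
β_P = Σ w_i β_i = 0.14×0.2134 + 0.29×0.1957 + 0.25×0.9459 + 0.32×1.1255 = 0.6833
MRP = 10.31% − 4.71% = 5.60%
E(R_P) = R_f + β_P × MRP = 4.71% + 0.6833 × 5.60% = 8.54%

8.54%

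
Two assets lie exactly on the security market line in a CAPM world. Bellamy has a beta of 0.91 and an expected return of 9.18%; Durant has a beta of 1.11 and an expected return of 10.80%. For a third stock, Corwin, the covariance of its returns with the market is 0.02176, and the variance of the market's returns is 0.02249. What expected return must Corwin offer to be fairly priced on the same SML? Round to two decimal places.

9.65%

MRP = (10.80% − 9.18%) / (1.11 − 0.91) = 8.1000%
R_f = 9.18% − 0.91 × 8.1000% = 1.8090%
β_Corwin = Cov / Var(R_m) = 0.02176 / 0.02249 = 0.9675
E(R_Corwin) = R_f + β × MRP = 1.8090% + 0.9675 × 8.1000% = 9.65%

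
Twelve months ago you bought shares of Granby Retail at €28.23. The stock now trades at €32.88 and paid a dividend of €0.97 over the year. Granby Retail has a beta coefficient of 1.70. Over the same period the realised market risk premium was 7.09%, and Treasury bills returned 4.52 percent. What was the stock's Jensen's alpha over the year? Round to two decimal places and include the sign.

+3.33%

Realised HPR = (P1 + D1 − P0) / P0 = (32.88 + 0.97 − 28.23) / 28.23 = 5.62 / 28.23 = 19.9079%
CAPM required = R_f + β·MRP = 4.52% + 1.70 × 7.09% = 16.5730%
α = realised − required = 19.9079% − 16.5730% = +3.33%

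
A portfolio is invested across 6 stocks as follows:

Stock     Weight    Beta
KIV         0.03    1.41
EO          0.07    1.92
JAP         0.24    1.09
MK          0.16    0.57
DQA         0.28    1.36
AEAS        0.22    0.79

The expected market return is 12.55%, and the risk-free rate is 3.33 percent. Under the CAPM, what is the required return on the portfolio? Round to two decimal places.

β_P = Σ w_i β_i = 0.03×1.41 + 0.07×1.92 + 0.24×1.09 + 0.16×0.57 + 0.28×1.36 + 0.22×0.79 = 1.0841
MRP = 12.55% − 3.33% = 9.22%
E(R_P) = R_f + β_P × MRP = 3.33% + 1.0841 × 9.22% = 13.33%

13.33%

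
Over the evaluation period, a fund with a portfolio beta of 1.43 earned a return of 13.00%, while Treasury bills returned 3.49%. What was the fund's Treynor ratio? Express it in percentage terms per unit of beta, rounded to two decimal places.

6.65%

Treynor = (R_P − R_f) / β_P = (13.00% − 3.49%) / 1.4300 = 9.51% / 1.4300 = 6.65%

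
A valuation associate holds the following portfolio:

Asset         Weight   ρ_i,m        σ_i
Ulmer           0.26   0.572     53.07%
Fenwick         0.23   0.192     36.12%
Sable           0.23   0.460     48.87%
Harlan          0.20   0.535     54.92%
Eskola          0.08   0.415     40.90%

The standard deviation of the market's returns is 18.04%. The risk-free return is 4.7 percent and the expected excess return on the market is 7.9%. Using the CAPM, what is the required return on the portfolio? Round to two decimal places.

β_Ulmer = 0.572 × 53.07% / 18.04% = 1.6827
β_Fenwick = 0.192 × 36.12% / 18.04% = 0.3844
β_Sable = 0.460 × 48.87% / 18.04% = 1.2461
β_Harlan = 0.535 × 54.92% / 18.04% = 1.6287
β_Eskola = 0.415 × 40.90% / 18.04% = 0.9409
β_P = Σ w_i β_i = 0.26×1.6827 + 0.23×0.3844 + 0.23×1.2461 + 0.20×1.6287 + 0.08×0.9409 = 1.2135
E(R_P) = R_f + β_P × MRP = 4.7% + 1.2135 × 7.9% = 14.29%

14.29%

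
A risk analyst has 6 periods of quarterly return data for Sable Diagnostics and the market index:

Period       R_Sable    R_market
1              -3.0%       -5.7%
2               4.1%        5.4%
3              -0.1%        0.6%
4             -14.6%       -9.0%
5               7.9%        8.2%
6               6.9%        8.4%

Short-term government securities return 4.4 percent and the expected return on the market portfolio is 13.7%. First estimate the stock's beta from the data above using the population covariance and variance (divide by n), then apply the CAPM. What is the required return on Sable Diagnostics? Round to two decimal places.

14.43%

Mean R_i = (-3.0 + 4.1 − 0.1 − 14.6 + 7.9 + 6.9) / 6 = 0.2000%
Mean R_m = (-5.7 + 5.4 + 0.6 − 9.0 + 8.2 + 8.4) / 6 = 1.3167%
Σ(R_i − R̄_i)(R_m − R̄_m) = 291.7400  ⇒  Cov = 291.7400 / 6 = 48.6233
Σ(R_m − R̄_m)² = 270.4083  ⇒  Var(R_m) = 270.4083 / 6 = 45.0681
β = Cov / Var(R_m) = 48.6233 / 45.0681 = 1.0789
MRP = 13.7% − 4.4% = 9.30%
E(R) = R_f + β × MRP = 4.4% + 1.0789 × 9.3% = 14.43%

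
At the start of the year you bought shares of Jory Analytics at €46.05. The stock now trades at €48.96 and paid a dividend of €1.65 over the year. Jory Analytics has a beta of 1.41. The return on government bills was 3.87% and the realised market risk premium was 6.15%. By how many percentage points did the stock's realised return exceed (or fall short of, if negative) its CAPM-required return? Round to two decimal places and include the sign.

Realised HPR = (P1 + D1 − P0) / P0 = (48.96 + 1.65 − 46.05) / 46.05 = 4.56 / 46.05 = 9.9023%
CAPM required = R_f + β·MRP = 3.87% + 1.41 × 6.15% = 12.5415%
α = realised − required = 9.9023% − 12.5415% = -2.64%

-2.64%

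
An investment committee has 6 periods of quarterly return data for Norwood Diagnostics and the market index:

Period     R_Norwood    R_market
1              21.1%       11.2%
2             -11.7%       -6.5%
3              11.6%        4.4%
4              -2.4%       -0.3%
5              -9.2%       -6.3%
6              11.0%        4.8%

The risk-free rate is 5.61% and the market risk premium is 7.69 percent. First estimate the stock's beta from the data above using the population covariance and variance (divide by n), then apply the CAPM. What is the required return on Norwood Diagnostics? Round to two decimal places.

Mean R_i = (21.1 − 11.7 + 11.6 − 2.4 − 9.2 + 11.0) / 6 = 3.4000%
Mean R_m = (11.2 − 6.5 + 4.4 − 0.3 − 6.3 + 4.8) / 6 = 1.2167%
Σ(R_i − R̄_i)(R_m − R̄_m) = 450.0700  ⇒  Cov = 450.0700 / 6 = 75.0117
Σ(R_m − R̄_m)² = 240.9883  ⇒  Var(R_m) = 240.9883 / 6 = 40.1647
β = Cov / Var(R_m) = 75.0117 / 40.1647 = 1.8676
E(R) = R_f + β × MRP = 5.61% + 1.8676 × 7.69% = 19.97%

19.97%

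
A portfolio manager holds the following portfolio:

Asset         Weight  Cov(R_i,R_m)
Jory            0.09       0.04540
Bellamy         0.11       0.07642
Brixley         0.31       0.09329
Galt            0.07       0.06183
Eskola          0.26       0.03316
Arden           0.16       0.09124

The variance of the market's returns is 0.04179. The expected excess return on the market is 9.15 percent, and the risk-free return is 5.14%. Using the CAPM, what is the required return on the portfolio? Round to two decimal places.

β_Jory = 0.04540 / 0.04179 = 1.0864
β_Bellamy = 0.07642 / 0.04179 = 1.8287
β_Brixley = 0.09329 / 0.04179 = 2.2324
β_Galt = 0.06183 / 0.04179 = 1.4795
β_Eskola = 0.03316 / 0.04179 = 0.7935
β_Arden = 0.09124 / 0.04179 = 2.1833
β_P = Σ w_i β_i = 0.09×1.0864 + 0.11×1.8287 + 0.31×2.2324 + 0.07×1.4795 + 0.26×0.7935 + 0.16×2.1833 = 1.6502
E(R_P) = R_f + β_P × MRP = 5.14% + 1.6502 × 9.15% = 20.24%

20.24%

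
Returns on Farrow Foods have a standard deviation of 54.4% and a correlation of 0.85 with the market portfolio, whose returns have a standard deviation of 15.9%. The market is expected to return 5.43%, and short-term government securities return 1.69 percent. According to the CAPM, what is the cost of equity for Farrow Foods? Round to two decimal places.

12.57%

β = ρ × σ_i / σ_m = 0.85 × 54.4% / 15.9% = 2.9082
MRP = 5.43% − 1.69% = 3.74%
E(R) = 1.69% + 2.9082 × 3.74% = 12.57%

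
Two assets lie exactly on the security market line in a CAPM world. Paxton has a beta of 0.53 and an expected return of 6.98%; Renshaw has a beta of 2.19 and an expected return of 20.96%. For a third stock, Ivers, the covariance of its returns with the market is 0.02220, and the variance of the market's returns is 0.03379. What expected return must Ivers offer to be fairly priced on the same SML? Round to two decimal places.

8.05%

MRP = (20.96% − 6.98%) / (2.19 − 0.53) = 8.4217%
R_f = 6.98% − 0.53 × 8.4217% = 2.5165%
β_Ivers = Cov / Var(R_m) = 0.02220 / 0.03379 = 0.6570
E(R_Ivers) = R_f + β × MRP = 2.5165% + 0.6570 × 8.4217% = 8.05%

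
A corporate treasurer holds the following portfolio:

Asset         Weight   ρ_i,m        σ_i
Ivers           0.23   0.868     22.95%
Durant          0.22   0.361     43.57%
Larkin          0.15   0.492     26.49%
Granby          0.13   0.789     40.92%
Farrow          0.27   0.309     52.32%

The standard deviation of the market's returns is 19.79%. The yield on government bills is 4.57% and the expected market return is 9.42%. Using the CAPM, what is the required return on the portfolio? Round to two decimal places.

9.12%

β_Ivers = 0.868 × 22.95% / 19.79% = 1.0066
β_Durant = 0.361 × 43.57% / 19.79% = 0.7948
β_Larkin = 0.492 × 26.49% / 19.79% = 0.6586
β_Granby = 0.789 × 40.92% / 19.79% = 1.6314
β_Farrow = 0.309 × 52.32% / 19.79% = 0.8169
β_P = Σ w_i β_i = 0.23×1.0066 + 0.22×0.7948 + 0.15×0.6586 + 0.13×1.6314 + 0.27×0.8169 = 0.9378
MRP = 9.42% − 4.57% = 4.85%
E(R_P) = R_f + β_P × MRP = 4.57% + 0.9378 × 4.85% = 9.12%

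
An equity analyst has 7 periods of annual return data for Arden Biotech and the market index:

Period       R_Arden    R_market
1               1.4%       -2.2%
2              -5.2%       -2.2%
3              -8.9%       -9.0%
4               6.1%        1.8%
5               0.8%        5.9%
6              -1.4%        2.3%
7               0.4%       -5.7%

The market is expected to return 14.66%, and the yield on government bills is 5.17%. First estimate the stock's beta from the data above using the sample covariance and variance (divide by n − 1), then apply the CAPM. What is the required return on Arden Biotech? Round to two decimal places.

Mean R_i = (1.4 − 5.2 − 8.9 + 6.1 + 0.8 − 1.4 + 0.4) / 7 = -0.9714%
Mean R_m = (-2.2 − 2.2 − 9.0 + 1.8 + 5.9 + 2.3 − 5.7) / 7 = -1.3000%
Σ(R_i − R̄_i)(R_m − R̄_m) = 89.8200  ⇒  Cov = 89.8200 / 6 = 14.9700
Σ(R_m − R̄_m)² = 154.6800  ⇒  Var(R_m) = 154.6800 / 6 = 25.7800
β = Cov / Var(R_m) = 14.9700 / 25.7800 = 0.5807
MRP = 14.66% − 5.17% = 9.49%
E(R) = R_f + β × MRP = 5.17% + 0.5807 × 9.49% = 10.68%

10.68%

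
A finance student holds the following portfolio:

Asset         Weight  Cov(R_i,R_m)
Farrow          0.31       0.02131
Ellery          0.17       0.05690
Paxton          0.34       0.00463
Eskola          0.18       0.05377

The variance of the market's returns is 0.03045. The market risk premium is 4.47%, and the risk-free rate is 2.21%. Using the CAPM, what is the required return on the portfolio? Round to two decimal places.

6.25%

β_Farrow = 0.02131 / 0.03045 = 0.6998
β_Ellery = 0.05690 / 0.03045 = 1.8686
β_Paxton = 0.00463 / 0.03045 = 0.1521
β_Eskola = 0.05377 / 0.03045 = 1.7658
β_P = Σ w_i β_i = 0.31×0.6998 + 0.17×1.8686 + 0.34×0.1521 + 0.18×1.7658 = 0.9042
E(R_P) = R_f + β_P × MRP = 2.21% + 0.9042 × 4.47% = 6.25%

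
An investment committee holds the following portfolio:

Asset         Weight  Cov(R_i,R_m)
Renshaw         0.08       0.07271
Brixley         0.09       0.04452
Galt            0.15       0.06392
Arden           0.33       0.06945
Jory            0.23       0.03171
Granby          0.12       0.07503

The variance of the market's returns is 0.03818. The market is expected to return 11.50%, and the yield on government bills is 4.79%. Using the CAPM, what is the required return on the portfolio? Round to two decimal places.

β_Renshaw = 0.07271 / 0.03818 = 1.9044
β_Brixley = 0.04452 / 0.03818 = 1.1661
β_Galt = 0.06392 / 0.03818 = 1.6742
β_Arden = 0.06945 / 0.03818 = 1.8190
β_Jory = 0.03171 / 0.03818 = 0.8305
β_Granby = 0.07503 / 0.03818 = 1.9652
β_P = Σ w_i β_i = 0.08×1.9044 + 0.09×1.1661 + 0.15×1.6742 + 0.33×1.8190 + 0.23×0.8305 + 0.12×1.9652 = 1.5355
MRP = 11.50% − 4.79% = 6.71%
E(R_P) = R_f + β_P × MRP = 4.79% + 1.5355 × 6.71% = 15.09%

15.09%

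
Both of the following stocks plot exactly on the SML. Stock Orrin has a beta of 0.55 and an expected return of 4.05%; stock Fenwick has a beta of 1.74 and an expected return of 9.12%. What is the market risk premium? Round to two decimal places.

Both satisfy E(R) = R_f + β·MRP, so the slope of the SML is
MRP = (9.12% − 4.05%) / (1.74 − 0.55) = 5.07% / 1.19 = 4.2605%

4.26%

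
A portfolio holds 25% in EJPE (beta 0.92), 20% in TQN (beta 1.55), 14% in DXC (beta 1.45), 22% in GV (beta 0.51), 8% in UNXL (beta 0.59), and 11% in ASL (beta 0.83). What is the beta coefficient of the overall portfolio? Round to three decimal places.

0.994

β_P = Σ w_i β_i = 0.25×0.92 + 0.20×1.55 + 0.14×1.45 + 0.22×0.51 + 0.08×0.59 + 0.11×0.83 = 0.9937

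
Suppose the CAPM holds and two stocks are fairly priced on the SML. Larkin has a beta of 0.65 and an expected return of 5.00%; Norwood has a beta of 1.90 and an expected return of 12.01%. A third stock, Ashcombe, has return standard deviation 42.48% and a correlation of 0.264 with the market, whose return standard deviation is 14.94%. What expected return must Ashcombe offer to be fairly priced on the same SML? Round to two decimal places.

5.56%

MRP = (12.01% − 5.00%) / (1.90 − 0.65) = 5.6080%
R_f = 5.00% − 0.65 × 5.6080% = 1.3548%
β_Ashcombe = ρ·σ_i/σ_m = 0.264 × 42.48 / 14.94 = 0.7507
E(R_Ashcombe) = R_f + β × MRP = 1.3548% + 0.7507 × 5.6080% = 5.56%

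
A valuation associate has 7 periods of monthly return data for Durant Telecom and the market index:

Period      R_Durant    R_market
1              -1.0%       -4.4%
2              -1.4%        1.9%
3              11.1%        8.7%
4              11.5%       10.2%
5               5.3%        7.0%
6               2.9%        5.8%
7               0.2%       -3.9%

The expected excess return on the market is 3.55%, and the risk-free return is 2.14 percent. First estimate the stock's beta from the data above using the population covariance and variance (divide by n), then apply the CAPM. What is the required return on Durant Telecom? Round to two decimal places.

Mean R_i = (-1.0 − 1.4 + 11.1 + 11.5 + 5.3 + 2.9 + 0.2) / 7 = 4.0857%
Mean R_m = (-4.4 + 1.9 + 8.7 + 10.2 + 7.0 + 5.8 − 3.9) / 7 = 3.6143%
Σ(R_i − R̄_i)(R_m − R̄_m) = 165.3814  ⇒  Cov = 165.3814 / 7 = 23.6259
Σ(R_m − R̄_m)² = 209.1086  ⇒  Var(R_m) = 209.1086 / 7 = 29.8727
β = Cov / Var(R_m) = 23.6259 / 29.8727 = 0.7909
E(R) = R_f + β × MRP = 2.14% + 0.7909 × 3.55% = 4.95%

4.95%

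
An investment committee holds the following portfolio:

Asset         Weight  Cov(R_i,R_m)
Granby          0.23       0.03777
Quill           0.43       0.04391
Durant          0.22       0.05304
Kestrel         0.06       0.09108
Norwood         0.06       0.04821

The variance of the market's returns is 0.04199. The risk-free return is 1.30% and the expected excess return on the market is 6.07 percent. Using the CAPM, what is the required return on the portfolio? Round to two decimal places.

8.18%

β_Granby = 0.03777 / 0.04199 = 0.8995
β_Quill = 0.04391 / 0.04199 = 1.0457
β_Durant = 0.05304 / 0.04199 = 1.2632
β_Kestrel = 0.09108 / 0.04199 = 2.1691
β_Norwood = 0.04821 / 0.04199 = 1.1481
β_P = Σ w_i β_i = 0.23×0.8995 + 0.43×1.0457 + 0.22×1.2632 + 0.06×2.1691 + 0.06×1.1481 = 1.1335
E(R_P) = R_f + β_P × MRP = 1.30% + 1.1335 × 6.07% = 8.18%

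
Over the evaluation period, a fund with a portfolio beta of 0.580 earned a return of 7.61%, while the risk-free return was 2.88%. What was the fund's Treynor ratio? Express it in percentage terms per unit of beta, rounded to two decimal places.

Treynor = (R_P − R_f) / β_P = (7.61% − 2.88%) / 0.5800 = 4.73% / 0.5800 = 8.16%

8.16%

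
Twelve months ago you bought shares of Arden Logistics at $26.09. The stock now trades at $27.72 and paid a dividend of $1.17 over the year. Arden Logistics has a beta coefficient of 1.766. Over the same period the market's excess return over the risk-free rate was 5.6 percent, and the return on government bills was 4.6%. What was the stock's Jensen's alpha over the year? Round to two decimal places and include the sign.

Realised HPR = (P1 + D1 − P0) / P0 = (27.72 + 1.17 − 26.09) / 26.09 = 2.80 / 26.09 = 10.7321%
CAPM required = R_f + β·MRP = 4.6% + 1.766 × 5.6% = 14.4896%
α = realised − required = 10.7321% − 14.4896% = -3.76%

-3.76%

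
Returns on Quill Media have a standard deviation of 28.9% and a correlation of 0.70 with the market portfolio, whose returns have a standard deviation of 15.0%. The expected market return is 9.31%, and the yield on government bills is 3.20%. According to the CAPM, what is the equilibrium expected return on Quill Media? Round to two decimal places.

11.44%

β = ρ × σ_i / σ_m = 0.70 × 28.9% / 15.0% = 1.3487
MRP = 9.31% − 3.20% = 6.11%
E(R) = 3.20% + 1.3487 × 6.11% = 11.44%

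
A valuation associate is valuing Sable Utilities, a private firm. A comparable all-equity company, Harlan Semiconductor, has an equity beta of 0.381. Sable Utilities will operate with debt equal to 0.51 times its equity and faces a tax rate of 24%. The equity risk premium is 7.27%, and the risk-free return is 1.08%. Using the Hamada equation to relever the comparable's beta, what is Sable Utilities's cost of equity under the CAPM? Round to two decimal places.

4.92%

β_L = β_U × [1 + (1 − t)(D/E)] = 0.381 × [1 + (1 − 0.24) × 0.51]
    = 0.381 × [1 + 0.76 × 0.51] = 0.381 × 1.3876 = 0.5287
E(R) = R_f + β_L × MRP = 1.08% + 0.5287 × 7.27% = 4.92%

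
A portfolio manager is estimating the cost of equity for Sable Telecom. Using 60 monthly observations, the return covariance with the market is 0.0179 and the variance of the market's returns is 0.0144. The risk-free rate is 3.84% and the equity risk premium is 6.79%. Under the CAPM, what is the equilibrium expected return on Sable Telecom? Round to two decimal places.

β = Cov(R_i, R_m) / Var(R_m) = 0.0179 / 0.0144 = 1.2431
E(R) = R_f + β × MRP = 3.84% + 1.2431 × 6.79% = 12.28%

12.28%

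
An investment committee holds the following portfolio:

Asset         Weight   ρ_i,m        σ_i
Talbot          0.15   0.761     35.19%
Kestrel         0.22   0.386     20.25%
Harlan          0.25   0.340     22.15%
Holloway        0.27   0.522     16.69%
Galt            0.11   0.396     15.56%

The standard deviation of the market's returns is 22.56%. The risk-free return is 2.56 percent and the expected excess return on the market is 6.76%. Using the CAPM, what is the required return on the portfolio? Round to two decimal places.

5.75%

β_Talbot = 0.761 × 35.19% / 22.56% = 1.1870
β_Kestrel = 0.386 × 20.25% / 22.56% = 0.3465
β_Harlan = 0.340 × 22.15% / 22.56% = 0.3338
β_Holloway = 0.522 × 16.69% / 22.56% = 0.3862
β_Galt = 0.396 × 15.56% / 22.56% = 0.2731
β_P = Σ w_i β_i = 0.15×1.1870 + 0.22×0.3465 + 0.25×0.3338 + 0.27×0.3862 + 0.11×0.2731 = 0.4720
E(R_P) = R_f + β_P × MRP = 2.56% + 0.4720 × 6.76% = 5.75%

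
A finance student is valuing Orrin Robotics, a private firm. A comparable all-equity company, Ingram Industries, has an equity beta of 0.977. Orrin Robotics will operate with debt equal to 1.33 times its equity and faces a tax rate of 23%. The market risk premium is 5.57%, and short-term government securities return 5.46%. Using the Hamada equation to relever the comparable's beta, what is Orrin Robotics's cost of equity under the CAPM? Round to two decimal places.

16.47%

β_L = β_U × [1 + (1 − t)(D/E)] = 0.977 × [1 + (1 − 0.23) × 1.33]
    = 0.977 × [1 + 0.77 × 1.33] = 0.977 × 2.0241 = 1.9775
E(R) = R_f + β_L × MRP = 5.46% + 1.9775 × 5.57% = 16.47%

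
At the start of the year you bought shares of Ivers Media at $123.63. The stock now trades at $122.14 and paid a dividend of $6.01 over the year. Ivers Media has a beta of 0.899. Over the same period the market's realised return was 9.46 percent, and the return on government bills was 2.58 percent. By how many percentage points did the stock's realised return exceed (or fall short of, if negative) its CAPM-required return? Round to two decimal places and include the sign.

-5.11%

Realised HPR = (P1 + D1 − P0) / P0 = (122.14 + 6.01 − 123.63) / 123.63 = 4.52 / 123.63 = 3.6561%
MRP = 9.46% − 2.58% = 6.88%
CAPM required = R_f + β·MRP = 2.58% + 0.899 × 6.88% = 8.76512%
α = realised − required = 3.6561% − 8.76512% = -5.11%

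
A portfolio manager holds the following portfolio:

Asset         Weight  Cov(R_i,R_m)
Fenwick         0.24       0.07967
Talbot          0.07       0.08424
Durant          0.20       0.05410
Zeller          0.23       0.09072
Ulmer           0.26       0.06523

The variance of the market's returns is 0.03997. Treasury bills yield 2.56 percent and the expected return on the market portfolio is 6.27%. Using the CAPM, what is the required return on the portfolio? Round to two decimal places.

9.40%

β_Fenwick = 0.07967 / 0.03997 = 1.9932
β_Talbot = 0.08424 / 0.03997 = 2.1076
β_Durant = 0.05410 / 0.03997 = 1.3535
β_Zeller = 0.09072 / 0.03997 = 2.2697
β_Ulmer = 0.06523 / 0.03997 = 1.6320
β_P = Σ w_i β_i = 0.24×1.9932 + 0.07×2.1076 + 0.20×1.3535 + 0.23×2.2697 + 0.26×1.6320 = 1.8430
MRP = 6.27% − 2.56% = 3.71%
E(R_P) = R_f + β_P × MRP = 2.56% + 1.8430 × 3.71% = 9.40%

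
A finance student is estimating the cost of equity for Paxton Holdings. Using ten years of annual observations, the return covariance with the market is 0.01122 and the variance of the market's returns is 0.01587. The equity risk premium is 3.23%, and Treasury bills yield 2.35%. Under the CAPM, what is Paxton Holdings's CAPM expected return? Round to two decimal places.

4.63%

β = Cov(R_i, R_m) / Var(R_m) = 0.01122 / 0.01587 = 0.7070
E(R) = R_f + β × MRP = 2.35% + 0.7070 × 3.23% = 4.63%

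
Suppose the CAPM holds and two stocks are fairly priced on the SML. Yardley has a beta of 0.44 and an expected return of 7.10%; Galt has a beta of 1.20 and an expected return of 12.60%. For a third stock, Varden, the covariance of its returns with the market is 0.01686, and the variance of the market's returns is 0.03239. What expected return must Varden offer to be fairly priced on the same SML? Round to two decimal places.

MRP = (12.60% − 7.10%) / (1.20 − 0.44) = 7.2368%
R_f = 7.10% − 0.44 × 7.2368% = 3.9158%
β_Varden = Cov / Var(R_m) = 0.01686 / 0.03239 = 0.5205
E(R_Varden) = R_f + β × MRP = 3.9158% + 0.5205 × 7.2368% = 7.68%

7.68%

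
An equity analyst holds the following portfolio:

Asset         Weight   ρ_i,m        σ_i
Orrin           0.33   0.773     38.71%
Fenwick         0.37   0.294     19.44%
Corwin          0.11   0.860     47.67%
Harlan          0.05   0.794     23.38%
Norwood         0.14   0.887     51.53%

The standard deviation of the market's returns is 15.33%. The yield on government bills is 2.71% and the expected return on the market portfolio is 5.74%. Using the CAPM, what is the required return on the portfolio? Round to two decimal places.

7.42%

β_Orrin = 0.773 × 38.71% / 15.33% = 1.9519
β_Fenwick = 0.294 × 19.44% / 15.33% = 0.3728
β_Corwin = 0.860 × 47.67% / 15.33% = 2.6742
β_Harlan = 0.794 × 23.38% / 15.33% = 1.2109
β_Norwood = 0.887 × 51.53% / 15.33% = 2.9815
β_P = Σ w_i β_i = 0.33×1.9519 + 0.37×0.3728 + 0.11×2.6742 + 0.05×1.2109 + 0.14×2.9815 = 1.5542
MRP = 5.74% − 2.71% = 3.03%
E(R_P) = R_f + β_P × MRP = 2.71% + 1.5542 × 3.03% = 7.42%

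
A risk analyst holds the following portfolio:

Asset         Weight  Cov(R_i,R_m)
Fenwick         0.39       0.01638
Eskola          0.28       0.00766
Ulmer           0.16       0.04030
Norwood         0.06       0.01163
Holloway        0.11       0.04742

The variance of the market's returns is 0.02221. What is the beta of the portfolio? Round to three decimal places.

0.941

β_Fenwick = 0.01638 / 0.02221 = 0.7375
β_Eskola = 0.00766 / 0.02221 = 0.3449
β_Ulmer = 0.04030 / 0.02221 = 1.8145
β_Norwood = 0.01163 / 0.02221 = 0.5236
β_Holloway = 0.04742 / 0.02221 = 2.1351
β_P = Σ w_i β_i = 0.39×0.7375 + 0.28×0.3449 + 0.16×1.8145 + 0.06×0.5236 + 0.11×2.1351 = 0.9408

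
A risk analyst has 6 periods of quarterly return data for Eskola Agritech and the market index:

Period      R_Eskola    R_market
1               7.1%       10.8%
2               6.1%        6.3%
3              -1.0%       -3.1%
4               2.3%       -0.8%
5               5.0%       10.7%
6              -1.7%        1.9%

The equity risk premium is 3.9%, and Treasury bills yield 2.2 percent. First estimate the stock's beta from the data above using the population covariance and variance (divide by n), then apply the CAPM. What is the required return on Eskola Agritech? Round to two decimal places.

Mean R_i = (7.1 + 6.1 − 1.0 + 2.3 + 5.0 − 1.7) / 6 = 2.9667%
Mean R_m = (10.8 + 6.3 − 3.1 − 0.8 + 10.7 + 1.9) / 6 = 4.3000%
Σ(R_i − R̄_i)(R_m − R̄_m) = 90.1000  ⇒  Cov = 90.1000 / 6 = 15.0167
Σ(R_m − R̄_m)² = 173.7400  ⇒  Var(R_m) = 173.7400 / 6 = 28.9567
β = Cov / Var(R_m) = 15.0167 / 28.9567 = 0.5186
E(R) = R_f + β × MRP = 2.2% + 0.5186 × 3.9% = 4.22%

4.22%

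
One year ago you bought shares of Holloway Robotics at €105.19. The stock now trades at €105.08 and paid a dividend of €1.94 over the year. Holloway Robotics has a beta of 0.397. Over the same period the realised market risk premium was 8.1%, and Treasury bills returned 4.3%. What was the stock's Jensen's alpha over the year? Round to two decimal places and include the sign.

Realised HPR = (P1 + D1 − P0) / P0 = (105.08 + 1.94 − 105.19) / 105.19 = 1.83 / 105.19 = 1.7397%
CAPM required = R_f + β·MRP = 4.3% + 0.397 × 8.1% = 7.5157%
α = realised − required = 1.7397% − 7.5157% = -5.78%

-5.78%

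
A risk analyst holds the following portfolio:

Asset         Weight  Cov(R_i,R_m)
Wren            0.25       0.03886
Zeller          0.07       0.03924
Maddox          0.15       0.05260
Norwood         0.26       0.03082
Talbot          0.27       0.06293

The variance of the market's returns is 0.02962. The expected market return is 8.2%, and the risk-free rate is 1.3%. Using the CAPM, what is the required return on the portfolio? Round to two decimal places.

β_Wren = 0.03886 / 0.02962 = 1.3120
β_Zeller = 0.03924 / 0.02962 = 1.3248
β_Maddox = 0.05260 / 0.02962 = 1.7758
β_Norwood = 0.03082 / 0.02962 = 1.0405
β_Talbot = 0.06293 / 0.02962 = 2.1246
β_P = Σ w_i β_i = 0.25×1.3120 + 0.07×1.3248 + 0.15×1.7758 + 0.26×1.0405 + 0.27×2.1246 = 1.5313
MRP = 8.2% − 1.3% = 6.90%
E(R_P) = R_f + β_P × MRP = 1.3% + 1.5313 × 6.9% = 11.87%

11.87%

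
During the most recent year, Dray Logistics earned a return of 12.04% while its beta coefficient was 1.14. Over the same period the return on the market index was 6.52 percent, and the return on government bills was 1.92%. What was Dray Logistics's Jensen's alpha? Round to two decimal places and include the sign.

+4.88%

Market excess return = 6.52% − 1.92% = 4.60%
CAPM benchmark = R_f + β(R_m − R_f) = 1.92% + 1.14 × 4.60% = 7.1640%
α = actual − benchmark = 12.04% − 7.1640% = +4.88%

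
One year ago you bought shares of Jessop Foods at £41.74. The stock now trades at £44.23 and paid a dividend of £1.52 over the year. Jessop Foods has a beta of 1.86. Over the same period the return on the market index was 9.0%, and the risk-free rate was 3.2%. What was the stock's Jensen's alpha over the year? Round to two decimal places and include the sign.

-4.38%

Realised HPR = (P1 + D1 − P0) / P0 = (44.23 + 1.52 − 41.74) / 41.74 = 4.01 / 41.74 = 9.6071%
MRP = 9.0% − 3.2% = 5.80%
CAPM required = R_f + β·MRP = 3.2% + 1.86 × 5.8% = 13.9880%
α = realised − required = 9.6071% − 13.9880% = -4.38%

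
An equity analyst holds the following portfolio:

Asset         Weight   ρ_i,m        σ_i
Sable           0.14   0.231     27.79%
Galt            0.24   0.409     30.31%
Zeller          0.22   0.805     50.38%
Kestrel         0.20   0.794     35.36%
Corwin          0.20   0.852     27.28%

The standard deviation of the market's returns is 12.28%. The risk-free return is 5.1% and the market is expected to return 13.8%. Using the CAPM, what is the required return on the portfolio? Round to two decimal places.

21.44%

β_Sable = 0.231 × 27.79% / 12.28% = 0.5228
β_Galt = 0.409 × 30.31% / 12.28% = 1.0095
β_Zeller = 0.805 × 50.38% / 12.28% = 3.3026
β_Kestrel = 0.794 × 35.36% / 12.28% = 2.2863
β_Corwin = 0.852 × 27.28% / 12.28% = 1.8927
β_P = Σ w_i β_i = 0.14×0.5228 + 0.24×1.0095 + 0.22×3.3026 + 0.20×2.2863 + 0.20×1.8927 = 1.8778
MRP = 13.8% − 5.1% = 8.70%
E(R_P) = R_f + β_P × MRP = 5.1% + 1.8778 × 8.7% = 21.44%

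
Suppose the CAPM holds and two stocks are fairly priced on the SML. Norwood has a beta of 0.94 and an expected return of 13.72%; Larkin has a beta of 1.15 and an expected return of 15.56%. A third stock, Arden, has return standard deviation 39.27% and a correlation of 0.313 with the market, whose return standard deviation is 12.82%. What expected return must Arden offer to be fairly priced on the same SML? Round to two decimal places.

MRP = (15.56% − 13.72%) / (1.15 − 0.94) = 8.7619%
R_f = 13.72% − 0.94 × 8.7619% = 5.4838%
β_Arden = ρ·σ_i/σ_m = 0.313 × 39.27 / 12.82 = 0.9588
E(R_Arden) = R_f + β × MRP = 5.4838% + 0.9588 × 8.7619% = 13.88%

13.88%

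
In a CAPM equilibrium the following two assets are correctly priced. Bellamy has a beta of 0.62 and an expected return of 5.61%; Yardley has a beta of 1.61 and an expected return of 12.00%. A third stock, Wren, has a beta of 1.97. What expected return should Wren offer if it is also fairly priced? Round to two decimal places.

MRP (SML slope) = (12.00% − 5.61%) / (1.61 − 0.62) = 6.39% / 0.99 = 6.4545%
R_f (intercept) = 5.61% − 0.62 × 6.4545% = 1.6082%
E(R_Wren) = R_f + β × MRP = 1.6082% + 1.97 × 6.4545% = 14.32%

14.32%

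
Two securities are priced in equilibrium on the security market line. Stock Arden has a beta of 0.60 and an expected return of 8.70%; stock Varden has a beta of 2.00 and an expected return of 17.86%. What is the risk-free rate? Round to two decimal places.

Both satisfy E(R) = R_f + β·MRP, so the slope of the SML is
MRP = (17.86% − 8.70%) / (2.00 − 0.60) = 9.16% / 1.40 = 6.5429%
R_f = E(R_Arden) − β_Arden·MRP = 8.70% − 0.60 × 6.5429% = 4.7743%

4.77%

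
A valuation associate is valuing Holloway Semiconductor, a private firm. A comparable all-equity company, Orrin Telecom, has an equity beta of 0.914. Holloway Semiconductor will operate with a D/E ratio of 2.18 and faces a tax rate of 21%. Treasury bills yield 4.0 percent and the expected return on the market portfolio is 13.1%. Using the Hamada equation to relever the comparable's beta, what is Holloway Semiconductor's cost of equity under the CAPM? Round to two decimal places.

β_L = β_U × [1 + (1 − t)(D/E)] = 0.914 × [1 + (1 − 0.21) × 2.18]
    = 0.914 × [1 + 0.79 × 2.18] = 0.914 × 2.7222 = 2.4881
MRP = 13.1% − 4.0% = 9.10%
E(R) = R_f + β_L × MRP = 4.0% + 2.4881 × 9.1% = 26.64%

26.64%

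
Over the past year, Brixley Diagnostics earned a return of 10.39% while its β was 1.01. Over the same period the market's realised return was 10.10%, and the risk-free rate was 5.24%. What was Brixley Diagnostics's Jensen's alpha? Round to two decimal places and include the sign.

+0.24%

Market excess return = 10.10% − 5.24% = 4.86%
CAPM benchmark = R_f + β(R_m − R_f) = 5.24% + 1.01 × 4.86% = 10.1486%
α = actual − benchmark = 10.39% − 10.1486% = +0.24%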